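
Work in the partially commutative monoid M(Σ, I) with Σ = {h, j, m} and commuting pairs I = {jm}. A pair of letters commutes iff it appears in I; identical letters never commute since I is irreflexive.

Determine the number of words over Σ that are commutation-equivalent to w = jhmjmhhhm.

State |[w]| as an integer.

#0=j has no predecessor
#1=h depends on [0:j]
#2=m depends on [1:h]
#3=j depends on [1:h]
#4=m depends on [2:m]
#5=h depends on [3:j, 4:m]
#6=h depends on [5:h]
#7=h depends on [6:h]
#8=m depends on [7:h]
sources: [0:j]
N(rest) = Σ N(rest − s) over sources s of rest; N(one piece) = 1:
  size 1 → [8]=1
  size 2 → [7,8]=1
  size 3 → [6,7,8]=1
  size 4 → [5,6,7,8]=1
  size 5 → [3,5,6,7,8]=1  [4,5,6,7,8]=1
  size 6 → [2,4,5,6,7,8]=1  [3,4,5,6,7,8]=2
  size 7 → [2,3,4,5,6,7,8]=3
  first=0(j) contributes 3

3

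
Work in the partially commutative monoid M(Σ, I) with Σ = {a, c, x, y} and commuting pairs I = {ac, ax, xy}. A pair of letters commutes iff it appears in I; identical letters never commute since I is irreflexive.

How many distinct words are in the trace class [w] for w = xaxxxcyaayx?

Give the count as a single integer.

31

drop 0:x onto floor
drop 1:a onto floor
drop 2:x onto {0:x}
drop 3:x onto {2:x}
drop 4:x onto {3:x}
drop 5:c onto {4:x}
drop 6:y onto {1:a, 5:c}
drop 7:a onto {6:y}
drop 8:a onto {7:a}
drop 9:y onto {8:a}
drop 10:x onto {5:c}
ground layer = {0:x, 1:a}
drop-orders for the pieces not yet dropped (sum over which currently-grounded one goes next):
  1 to go: {9} 1  {10} 1
  2 to go: {8,9} 1  {9,10} 2
  3 to go: {7,8,9} 1  {8,9,10} 3
  4 to go: {6,7,8,9} 1  {7,8,9,10} 4
  5 to go: {1,6,7,8,9} 1  {6,7,8,9,10} 5
  6 to go: {1,6,7,8,9,10} 6  {5,6,7,8,9,10} 5
  7 to go: {1,5,6,7,8,9,10} 11  {4,5,6,7,8,9,10} 5
  8 to go: {1,4,5,6,7,8,9,10} 16  {3,4,5,6,7,8,9,10} 5
  9 to go: {1,3,4,5,6,7,8,9,10} 21  {2,3,4,5,6,7,8,9,10} 5
  if 0:x drops first: 26 orders
  if 1:a drops first: 5 orders
heap linearizations: 31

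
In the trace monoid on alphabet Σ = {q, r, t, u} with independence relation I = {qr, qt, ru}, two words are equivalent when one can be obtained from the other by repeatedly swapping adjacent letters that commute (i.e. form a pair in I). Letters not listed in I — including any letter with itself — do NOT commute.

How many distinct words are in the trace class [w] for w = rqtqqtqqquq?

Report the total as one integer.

piece 0:r — minimal
piece 1:q — minimal
piece 2:t rests on {0:r}
piece 3:q rests on {1:q}
piece 4:q rests on {3:q}
piece 5:t rests on {2:t}
piece 6:q rests on {4:q}
piece 7:q rests on {6:q}
piece 8:q rests on {7:q}
piece 9:u rests on {5:t, 8:q}
piece 10:q rests on {9:u}
minimal pieces: {0:r, 1:q}
ways to finish when only these pieces remain (= sum over removing one remaining piece with nothing left below it):
  1 left: {10}→1
  2 left: {9,10}→1
  3 left: {5,9,10}→1  {8,9,10}→1
  4 left: {2,5,9,10}→1  {5,8,9,10}→2  {7,8,9,10}→1
  5 left: {0,2,5,9,10}→1  {2,5,8,9,10}→3  {5,7,8,9,10}→3  {6,7,8,9,10}→1
  6 left: {0,2,5,8,9,10}→4  {2,5,7,8,9,10}→6  {4,6,7,8,9,10}→1  {5,6,7,8,9,10}→4
  7 left: {0,2,5,7,8,9,10}→10  {2,5,6,7,8,9,10}→10  {3,4,6,7,8,9,10}→1  {4,5,6,7,8,9,10}→5
  8 left: {0,2,5,6,7,8,9,10}→20  {1,3,4,6,7,8,9,10}→1  {2,4,5,6,7,8,9,10}→15  {3,4,5,6,7,8,9,10}→6
  9 left: {0,2,4,5,6,7,8,9,10}→35  {1,3,4,5,6,7,8,9,10}→7  {2,3,4,5,6,7,8,9,10}→21
  placing 0:r first → 28 extensions
  placing 1:q first → 56 extensions
total linear extensions = 84

84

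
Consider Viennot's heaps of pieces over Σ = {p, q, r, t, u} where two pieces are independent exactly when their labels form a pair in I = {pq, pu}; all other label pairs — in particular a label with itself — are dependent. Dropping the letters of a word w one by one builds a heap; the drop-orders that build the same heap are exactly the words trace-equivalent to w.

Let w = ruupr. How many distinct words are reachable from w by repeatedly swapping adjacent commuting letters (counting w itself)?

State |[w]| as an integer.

piece 0:r — minimal
piece 1:u rests on {0:r}
piece 2:u rests on {1:u}
piece 3:p rests on {0:r}
piece 4:r rests on {2:u, 3:p}
minimal pieces: {0:r}
ways to finish when only these pieces remain (= sum over removing one remaining piece with nothing left below it):
  1 left: {4}→1
  2 left: {2,4}→1  {3,4}→1
  3 left: {1,2,4}→1  {2,3,4}→2
  placing 0:r first → 3 extensions

3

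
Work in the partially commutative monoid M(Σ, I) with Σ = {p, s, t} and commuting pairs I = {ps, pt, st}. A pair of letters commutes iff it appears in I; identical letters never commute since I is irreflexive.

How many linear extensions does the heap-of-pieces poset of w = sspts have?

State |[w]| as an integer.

drop 0:s onto floor
drop 1:s onto {0:s}
drop 2:p onto floor
drop 3:t onto floor
drop 4:s onto {1:s}
ground layer = {0:s, 2:p, 3:t}
drop-orders for the pieces not yet dropped (sum over which currently-grounded one goes next):
  1 to go: {2} 1  {3} 1  {4} 1
  2 to go: {1,4} 1  {2,3} 2  {2,4} 2  {3,4} 2
  3 to go: {0,1,4} 1  {1,2,4} 3  {1,3,4} 3  {2,3,4} 6
  if 0:s drops first: 12 orders
  if 2:p drops first: 4 orders
  if 3:t drops first: 4 orders
heap linearizations: 20

20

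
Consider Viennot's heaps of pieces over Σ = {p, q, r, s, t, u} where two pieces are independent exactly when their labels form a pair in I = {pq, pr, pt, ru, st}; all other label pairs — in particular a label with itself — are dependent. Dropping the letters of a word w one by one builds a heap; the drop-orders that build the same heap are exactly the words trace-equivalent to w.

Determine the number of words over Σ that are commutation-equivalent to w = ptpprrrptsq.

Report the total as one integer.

196

0(p) covers ∅
1(t) covers ∅
2(p) covers 0:p
3(p) covers 2:p
4(r) covers 1:t
5(r) covers 4:r
6(r) covers 5:r
7(p) covers 3:p
8(t) covers 6:r
9(s) covers 6:r, 7:p
10(q) covers 8:t, 9:s
floor of heap: 0:p, 1:t
completions by unplaced set U, small U first (add the entries for U minus each lowest piece of U):
  |U|=1: {10}:1
  |U|=2: {8,10}:1  {9,10}:1
  |U|=3: {7,9,10}:1  {8,9,10}:2
  |U|=4: {3,7,9,10}:1  {6,8,9,10}:2  {7,8,9,10}:3
  |U|=5: {2,3,7,9,10}:1  {3,7,8,9,10}:4  {5,6,8,9,10}:2  {6,7,8,9,10}:5
  |U|=6: {0,2,3,7,9,10}:1  {2,3,7,8,9,10}:5  {3,6,7,8,9,10}:9  {4,5,6,8,9,10}:2  {5,6,7,8,9,10}:7
  |U|=7: {0,2,3,7,8,9,10}:6  {1,4,5,6,8,9,10}:2  {2,3,6,7,8,9,10}:14  {3,5,6,7,8,9,10}:16  {4,5,6,7,8,9,10}:9
  |U|=8: {0,2,3,6,7,8,9,10}:20  {1,4,5,6,7,8,9,10}:11  {2,3,5,6,7,8,9,10}:30  {3,4,5,6,7,8,9,10}:25
  |U|=9: {0,2,3,5,6,7,8,9,10}:50  {1,3,4,5,6,7,8,9,10}:36  {2,3,4,5,6,7,8,9,10}:55
  start at 0(p): 91
  start at 1(t): 105
sum over floor = 196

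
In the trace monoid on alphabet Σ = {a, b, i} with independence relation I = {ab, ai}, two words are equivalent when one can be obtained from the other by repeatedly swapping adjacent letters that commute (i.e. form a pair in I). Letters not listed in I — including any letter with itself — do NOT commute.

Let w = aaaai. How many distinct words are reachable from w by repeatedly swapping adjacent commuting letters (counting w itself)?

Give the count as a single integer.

#0=a has no predecessor
#1=a depends on [0:a]
#2=a depends on [1:a]
#3=a depends on [2:a]
#4=i has no predecessor
sources: [0:a, 4:i]
N(rest) = Σ N(rest − s) over sources s of rest; N(one piece) = 1:
  size 1 → [3]=1  [4]=1
  size 2 → [2,3]=1  [3,4]=2
  size 3 → [1,2,3]=1  [2,3,4]=3
  first=0(a) contributes 4
  first=4(i) contributes 1
|[w]| = 5

5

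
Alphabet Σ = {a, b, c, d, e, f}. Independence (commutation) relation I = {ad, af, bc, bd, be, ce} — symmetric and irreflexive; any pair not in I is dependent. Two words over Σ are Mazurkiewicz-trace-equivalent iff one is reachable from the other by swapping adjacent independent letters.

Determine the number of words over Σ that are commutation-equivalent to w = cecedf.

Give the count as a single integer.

6

#0=c has no predecessor
#1=e has no predecessor
#2=c depends on [0:c]
#3=e depends on [1:e]
#4=d depends on [2:c, 3:e]
#5=f depends on [4:d]
sources: [0:c, 1:e]
N(rest) = Σ N(rest − s) over sources s of rest; N(one piece) = 1:
  size 1 → [5]=1
  size 2 → [4,5]=1
  size 3 → [2,4,5]=1  [3,4,5]=1
  size 4 → [0,2,4,5]=1  [1,3,4,5]=1  [2,3,4,5]=2
  first=0(c) contributes 3
  first=1(e) contributes 3
|[w]| = 6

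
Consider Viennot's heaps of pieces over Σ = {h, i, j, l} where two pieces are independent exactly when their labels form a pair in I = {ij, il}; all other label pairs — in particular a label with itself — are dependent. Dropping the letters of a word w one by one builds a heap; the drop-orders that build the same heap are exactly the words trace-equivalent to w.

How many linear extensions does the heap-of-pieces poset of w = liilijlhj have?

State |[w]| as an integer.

35

drop 0:l onto floor
drop 1:i onto floor
drop 2:i onto {1:i}
drop 3:l onto {0:l}
drop 4:i onto {2:i}
drop 5:j onto {3:l}
drop 6:l onto {5:j}
drop 7:h onto {4:i, 6:l}
drop 8:j onto {7:h}
ground layer = {0:l, 1:i}
drop-orders for the pieces not yet dropped (sum over which currently-grounded one goes next):
  1 to go: {8} 1
  2 to go: {7,8} 1
  3 to go: {4,7,8} 1  {6,7,8} 1
  4 to go: {2,4,7,8} 1  {4,6,7,8} 2  {5,6,7,8} 1
  5 to go: {1,2,4,7,8} 1  {2,4,6,7,8} 3  {3,5,6,7,8} 1  {4,5,6,7,8} 3
  6 to go: {0,3,5,6,7,8} 1  {1,2,4,6,7,8} 4  {2,4,5,6,7,8} 6  {3,4,5,6,7,8} 4
  7 to go: {0,3,4,5,6,7,8} 5  {1,2,4,5,6,7,8} 10  {2,3,4,5,6,7,8} 10
  if 0:l drops first: 20 orders
  if 1:i drops first: 15 orders
heap linearizations: 35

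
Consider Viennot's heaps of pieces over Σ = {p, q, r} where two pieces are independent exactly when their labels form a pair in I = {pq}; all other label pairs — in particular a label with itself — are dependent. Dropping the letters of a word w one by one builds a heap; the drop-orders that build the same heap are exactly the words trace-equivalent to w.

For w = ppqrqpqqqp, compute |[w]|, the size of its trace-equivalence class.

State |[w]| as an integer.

45

0(p) covers ∅
1(p) covers 0:p
2(q) covers ∅
3(r) covers 1:p, 2:q
4(q) covers 3:r
5(p) covers 3:r
6(q) covers 4:q
7(q) covers 6:q
8(q) covers 7:q
9(p) covers 5:p
floor of heap: 0:p, 2:q
completions by unplaced set U, small U first (add the entries for U minus each lowest piece of U):
  |U|=1: {8}:1  {9}:1
  |U|=2: {5,9}:1  {7,8}:1  {8,9}:2
  |U|=3: {5,8,9}:3  {6,7,8}:1  {7,8,9}:3
  |U|=4: {4,6,7,8}:1  {5,7,8,9}:6  {6,7,8,9}:4
  |U|=5: {4,6,7,8,9}:5  {5,6,7,8,9}:10
  |U|=6: {4,5,6,7,8,9}:15
  |U|=7: {3,4,5,6,7,8,9}:15
  |U|=8: {1,3,4,5,6,7,8,9}:15  {2,3,4,5,6,7,8,9}:15
  start at 0(p): 30
  start at 2(q): 15
sum over floor = 45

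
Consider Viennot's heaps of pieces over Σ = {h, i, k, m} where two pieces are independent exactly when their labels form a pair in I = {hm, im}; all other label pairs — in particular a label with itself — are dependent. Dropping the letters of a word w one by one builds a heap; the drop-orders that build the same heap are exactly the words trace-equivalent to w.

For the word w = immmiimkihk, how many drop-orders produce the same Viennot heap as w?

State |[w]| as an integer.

35

#0=i has no predecessor
#1=m has no predecessor
#2=m depends on [1:m]
#3=m depends on [2:m]
#4=i depends on [0:i]
#5=i depends on [4:i]
#6=m depends on [3:m]
#7=k depends on [5:i, 6:m]
#8=i depends on [7:k]
#9=h depends on [8:i]
#10=k depends on [9:h]
sources: [0:i, 1:m]
N(rest) = Σ N(rest − s) over sources s of rest; N(one piece) = 1:
  size 1 → [10]=1
  size 2 → [9,10]=1
  size 3 → [8,9,10]=1
  size 4 → [7,8,9,10]=1
  size 5 → [5,7,8,9,10]=1  [6,7,8,9,10]=1
  size 6 → [3,6,7,8,9,10]=1  [4,5,7,8,9,10]=1  [5,6,7,8,9,10]=2
  size 7 → [0,4,5,7,8,9,10]=1  [2,3,6,7,8,9,10]=1  [3,5,6,7,8,9,10]=3  [4,5,6,7,8,9,10]=3
  size 8 → [0,4,5,6,7,8,9,10]=4  [1,2,3,6,7,8,9,10]=1  [2,3,5,6,7,8,9,10]=4  [3,4,5,6,7,8,9,10]=6
  size 9 → [0,3,4,5,6,7,8,9,10]=10  [1,2,3,5,6,7,8,9,10]=5  [2,3,4,5,6,7,8,9,10]=10
  first=0(i) contributes 15
  first=1(m) contributes 20
|[w]| = 35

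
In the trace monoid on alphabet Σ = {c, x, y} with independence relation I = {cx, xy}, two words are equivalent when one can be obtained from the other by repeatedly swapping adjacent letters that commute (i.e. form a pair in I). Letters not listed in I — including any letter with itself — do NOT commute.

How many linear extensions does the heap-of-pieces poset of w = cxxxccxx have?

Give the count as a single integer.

drop 0:c onto floor
drop 1:x onto floor
drop 2:x onto {1:x}
drop 3:x onto {2:x}
drop 4:c onto {0:c}
drop 5:c onto {4:c}
drop 6:x onto {3:x}
drop 7:x onto {6:x}
ground layer = {0:c, 1:x}
drop-orders for the pieces not yet dropped (sum over which currently-grounded one goes next):
  1 to go: {5} 1  {7} 1
  2 to go: {4,5} 1  {5,7} 2  {6,7} 1
  3 to go: {0,4,5} 1  {3,6,7} 1  {4,5,7} 3  {5,6,7} 3
  4 to go: {0,4,5,7} 4  {2,3,6,7} 1  {3,5,6,7} 4  {4,5,6,7} 6
  5 to go: {0,4,5,6,7} 10  {1,2,3,6,7} 1  {2,3,5,6,7} 5  {3,4,5,6,7} 10
  6 to go: {0,3,4,5,6,7} 20  {1,2,3,5,6,7} 6  {2,3,4,5,6,7} 15
  if 0:c drops first: 21 orders
  if 1:x drops first: 35 orders
heap linearizations: 56

56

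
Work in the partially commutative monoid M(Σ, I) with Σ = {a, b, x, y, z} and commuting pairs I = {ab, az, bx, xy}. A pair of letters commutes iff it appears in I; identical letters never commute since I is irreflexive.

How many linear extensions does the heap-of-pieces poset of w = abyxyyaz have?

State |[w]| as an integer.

18

piece 0:a — minimal
piece 1:b — minimal
piece 2:y rests on {0:a, 1:b}
piece 3:x rests on {0:a}
piece 4:y rests on {2:y}
piece 5:y rests on {4:y}
piece 6:a rests on {3:x, 5:y}
piece 7:z rests on {3:x, 5:y}
minimal pieces: {0:a, 1:b}
ways to finish when only these pieces remain (= sum over removing one remaining piece with nothing left below it):
  1 left: {6}→1  {7}→1
  2 left: {6,7}→2
  3 left: {3,6,7}→2  {5,6,7}→2
  4 left: {3,5,6,7}→4  {4,5,6,7}→2
  5 left: {2,4,5,6,7}→2  {3,4,5,6,7}→6
  6 left: {1,2,4,5,6,7}→2  {2,3,4,5,6,7}→8
  placing 0:a first → 10 extensions
  placing 1:b first → 8 extensions
total linear extensions = 18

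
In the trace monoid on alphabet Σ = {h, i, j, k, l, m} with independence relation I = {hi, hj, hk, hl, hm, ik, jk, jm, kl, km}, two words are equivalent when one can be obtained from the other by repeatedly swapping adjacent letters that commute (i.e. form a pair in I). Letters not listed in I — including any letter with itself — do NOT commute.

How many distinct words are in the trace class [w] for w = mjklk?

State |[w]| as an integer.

20

drop 0:m onto floor
drop 1:j onto floor
drop 2:k onto floor
drop 3:l onto {0:m, 1:j}
drop 4:k onto {2:k}
ground layer = {0:m, 1:j, 2:k}
drop-orders for the pieces not yet dropped (sum over which currently-grounded one goes next):
  1 to go: {3} 1  {4} 1
  2 to go: {0,3} 1  {1,3} 1  {2,4} 1  {3,4} 2
  3 to go: {0,1,3} 2  {0,3,4} 3  {1,3,4} 3  {2,3,4} 3
  if 0:m drops first: 6 orders
  if 1:j drops first: 6 orders
  if 2:k drops first: 8 orders
heap linearizations: 20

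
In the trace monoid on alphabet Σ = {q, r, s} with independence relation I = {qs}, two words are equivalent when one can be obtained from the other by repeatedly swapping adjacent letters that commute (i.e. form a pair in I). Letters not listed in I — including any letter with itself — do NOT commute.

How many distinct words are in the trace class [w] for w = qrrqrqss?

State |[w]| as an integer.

0(q) covers ∅
1(r) covers 0:q
2(r) covers 1:r
3(q) covers 2:r
4(r) covers 3:q
5(q) covers 4:r
6(s) covers 4:r
7(s) covers 6:s
floor of heap: 0:q
completions by unplaced set U, small U first (add the entries for U minus each lowest piece of U):
  |U|=1: {5}:1  {7}:1
  |U|=2: {5,7}:2  {6,7}:1
  |U|=3: {5,6,7}:3
  |U|=4: {4,5,6,7}:3
  |U|=5: {3,4,5,6,7}:3
  |U|=6: {2,3,4,5,6,7}:3
  start at 0(q): 3

3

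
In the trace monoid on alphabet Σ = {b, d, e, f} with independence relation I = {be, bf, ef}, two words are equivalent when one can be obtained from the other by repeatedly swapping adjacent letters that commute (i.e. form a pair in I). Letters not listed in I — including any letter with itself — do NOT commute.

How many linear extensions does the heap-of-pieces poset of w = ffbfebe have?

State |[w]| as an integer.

piece 0:f — minimal
piece 1:f rests on {0:f}
piece 2:b — minimal
piece 3:f rests on {1:f}
piece 4:e — minimal
piece 5:b rests on {2:b}
piece 6:e rests on {4:e}
minimal pieces: {0:f, 2:b, 4:e}
ways to finish when only these pieces remain (= sum over removing one remaining piece with nothing left below it):
  1 left: {3}→1  {5}→1  {6}→1
  2 left: {1,3}→1  {2,5}→1  {3,5}→2  {3,6}→2  {4,6}→1  {5,6}→2
  3 left: {0,1,3}→1  {1,3,5}→3  {1,3,6}→3  {2,3,5}→3  {2,5,6}→3  {3,4,6}→3  {3,5,6}→6  {4,5,6}→3
  4 left: {0,1,3,5}→4  {0,1,3,6}→4  {1,2,3,5}→6  {1,3,4,6}→6  {1,3,5,6}→12  {2,3,5,6}→12  {2,4,5,6}→6  {3,4,5,6}→12
  5 left: {0,1,2,3,5}→10  {0,1,3,4,6}→10  {0,1,3,5,6}→20  {1,2,3,5,6}→30  {1,3,4,5,6}→30  {2,3,4,5,6}→30
  placing 0:f first → 90 extensions
  placing 2:b first → 60 extensions
  placing 4:e first → 60 extensions
total linear extensions = 210

210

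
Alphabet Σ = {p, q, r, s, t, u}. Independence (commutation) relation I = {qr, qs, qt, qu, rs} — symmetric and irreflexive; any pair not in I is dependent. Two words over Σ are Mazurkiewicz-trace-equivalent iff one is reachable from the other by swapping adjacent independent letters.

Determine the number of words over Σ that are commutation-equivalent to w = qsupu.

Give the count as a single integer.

3

piece 0:q — minimal
piece 1:s — minimal
piece 2:u rests on {1:s}
piece 3:p rests on {0:q, 2:u}
piece 4:u rests on {3:p}
minimal pieces: {0:q, 1:s}
ways to finish when only these pieces remain (= sum over removing one remaining piece with nothing left below it):
  1 left: {4}→1
  2 left: {3,4}→1
  3 left: {0,3,4}→1  {2,3,4}→1
  placing 0:q first → 1 extensions
  placing 1:s first → 2 extensions
total linear extensions = 3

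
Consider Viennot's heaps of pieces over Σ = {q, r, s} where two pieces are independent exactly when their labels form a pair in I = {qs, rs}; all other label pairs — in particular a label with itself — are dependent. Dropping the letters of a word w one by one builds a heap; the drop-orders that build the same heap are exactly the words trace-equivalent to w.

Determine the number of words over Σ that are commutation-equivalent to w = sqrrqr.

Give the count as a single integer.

6

#0=s has no predecessor
#1=q has no predecessor
#2=r depends on [1:q]
#3=r depends on [2:r]
#4=q depends on [3:r]
#5=r depends on [4:q]
sources: [0:s, 1:q]
N(rest) = Σ N(rest − s) over sources s of rest; N(one piece) = 1:
  size 1 → [0]=1  [5]=1
  size 2 → [0,5]=2  [4,5]=1
  size 3 → [0,4,5]=3  [3,4,5]=1
  size 4 → [0,3,4,5]=4  [2,3,4,5]=1
  first=0(s) contributes 1
  first=1(q) contributes 5
|[w]| = 6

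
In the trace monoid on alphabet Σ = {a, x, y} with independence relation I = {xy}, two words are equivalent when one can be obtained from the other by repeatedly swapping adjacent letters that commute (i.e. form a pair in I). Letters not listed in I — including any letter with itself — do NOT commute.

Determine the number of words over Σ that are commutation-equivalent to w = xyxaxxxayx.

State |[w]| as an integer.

piece 0:x — minimal
piece 1:y — minimal
piece 2:x rests on {0:x}
piece 3:a rests on {1:y, 2:x}
piece 4:x rests on {3:a}
piece 5:x rests on {4:x}
piece 6:x rests on {5:x}
piece 7:a rests on {6:x}
piece 8:y rests on {7:a}
piece 9:x rests on {7:a}
minimal pieces: {0:x, 1:y}
ways to finish when only these pieces remain (= sum over removing one remaining piece with nothing left below it):
  1 left: {8}→1  {9}→1
  2 left: {8,9}→2
  3 left: {7,8,9}→2
  4 left: {6,7,8,9}→2
  5 left: {5,6,7,8,9}→2
  6 left: {4,5,6,7,8,9}→2
  7 left: {3,4,5,6,7,8,9}→2
  8 left: {1,3,4,5,6,7,8,9}→2  {2,3,4,5,6,7,8,9}→2
  placing 0:x first → 4 extensions
  placing 1:y first → 2 extensions
total linear extensions = 6

6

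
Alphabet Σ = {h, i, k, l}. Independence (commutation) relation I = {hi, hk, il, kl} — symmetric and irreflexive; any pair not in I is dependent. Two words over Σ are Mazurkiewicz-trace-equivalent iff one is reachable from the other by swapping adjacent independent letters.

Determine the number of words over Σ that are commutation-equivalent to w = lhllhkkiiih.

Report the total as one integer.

drop 0:l onto floor
drop 1:h onto {0:l}
drop 2:l onto {1:h}
drop 3:l onto {2:l}
drop 4:h onto {3:l}
drop 5:k onto floor
drop 6:k onto {5:k}
drop 7:i onto {6:k}
drop 8:i onto {7:i}
drop 9:i onto {8:i}
drop 10:h onto {4:h}
ground layer = {0:l, 5:k}
drop-orders for the pieces not yet dropped (sum over which currently-grounded one goes next):
  1 to go: {9} 1  {10} 1
  2 to go: {4,10} 1  {8,9} 1  {9,10} 2
  3 to go: {3,4,10} 1  {4,9,10} 3  {7,8,9} 1  {8,9,10} 3
  4 to go: {2,3,4,10} 1  {3,4,9,10} 4  {4,8,9,10} 6  {6,7,8,9} 1  {7,8,9,10} 4
  5 to go: {1,2,3,4,10} 1  {2,3,4,9,10} 5  {3,4,8,9,10} 10  {4,7,8,9,10} 10  {5,6,7,8,9} 1  {6,7,8,9,10} 5
  6 to go: {0,1,2,3,4,10} 1  {1,2,3,4,9,10} 6  {2,3,4,8,9,10} 15  {3,4,7,8,9,10} 20  {4,6,7,8,9,10} 15  {5,6,7,8,9,10} 6
  7 to go: {0,1,2,3,4,9,10} 7  {1,2,3,4,8,9,10} 21  {2,3,4,7,8,9,10} 35  {3,4,6,7,8,9,10} 35  {4,5,6,7,8,9,10} 21
  8 to go: {0,1,2,3,4,8,9,10} 28  {1,2,3,4,7,8,9,10} 56  {2,3,4,6,7,8,9,10} 70  {3,4,5,6,7,8,9,10} 56
  9 to go: {0,1,2,3,4,7,8,9,10} 84  {1,2,3,4,6,7,8,9,10} 126  {2,3,4,5,6,7,8,9,10} 126
  if 0:l drops first: 252 orders
  if 5:k drops first: 210 orders
heap linearizations: 462

462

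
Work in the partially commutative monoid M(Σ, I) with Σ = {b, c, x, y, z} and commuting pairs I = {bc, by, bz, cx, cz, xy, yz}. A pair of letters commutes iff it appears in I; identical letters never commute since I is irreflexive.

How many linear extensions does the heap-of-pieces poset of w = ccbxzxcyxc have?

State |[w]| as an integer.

drop 0:c onto floor
drop 1:c onto {0:c}
drop 2:b onto floor
drop 3:x onto {2:b}
drop 4:z onto {3:x}
drop 5:x onto {4:z}
drop 6:c onto {1:c}
drop 7:y onto {6:c}
drop 8:x onto {5:x}
drop 9:c onto {7:y}
ground layer = {0:c, 2:b}
drop-orders for the pieces not yet dropped (sum over which currently-grounded one goes next):
  1 to go: {8} 1  {9} 1
  2 to go: {5,8} 1  {7,9} 1  {8,9} 2
  3 to go: {4,5,8} 1  {5,8,9} 3  {6,7,9} 1  {7,8,9} 3
  4 to go: {1,6,7,9} 1  {3,4,5,8} 1  {4,5,8,9} 4  {5,7,8,9} 6  {6,7,8,9} 4
  5 to go: {0,1,6,7,9} 1  {1,6,7,8,9} 5  {2,3,4,5,8} 1  {3,4,5,8,9} 5  {4,5,7,8,9} 10  {5,6,7,8,9} 10
  6 to go: {0,1,6,7,8,9} 6  {1,5,6,7,8,9} 15  {2,3,4,5,8,9} 6  {3,4,5,7,8,9} 15  {4,5,6,7,8,9} 20
  7 to go: {0,1,5,6,7,8,9} 21  {1,4,5,6,7,8,9} 35  {2,3,4,5,7,8,9} 21  {3,4,5,6,7,8,9} 35
  8 to go: {0,1,4,5,6,7,8,9} 56  {1,3,4,5,6,7,8,9} 70  {2,3,4,5,6,7,8,9} 56
  if 0:c drops first: 126 orders
  if 2:b drops first: 126 orders
heap linearizations: 252

252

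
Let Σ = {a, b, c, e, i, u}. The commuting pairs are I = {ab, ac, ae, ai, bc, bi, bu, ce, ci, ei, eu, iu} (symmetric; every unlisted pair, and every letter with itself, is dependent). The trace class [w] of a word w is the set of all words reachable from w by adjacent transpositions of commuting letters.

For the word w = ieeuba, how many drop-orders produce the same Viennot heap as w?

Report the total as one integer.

60

drop 0:i onto floor
drop 1:e onto floor
drop 2:e onto {1:e}
drop 3:u onto floor
drop 4:b onto {2:e}
drop 5:a onto {3:u}
ground layer = {0:i, 1:e, 3:u}
drop-orders for the pieces not yet dropped (sum over which currently-grounded one goes next):
  1 to go: {0} 1  {4} 1  {5} 1
  2 to go: {0,4} 2  {0,5} 2  {2,4} 1  {3,5} 1  {4,5} 2
  3 to go: {0,2,4} 3  {0,3,5} 3  {0,4,5} 6  {1,2,4} 1  {2,4,5} 3  {3,4,5} 3
  4 to go: {0,1,2,4} 4  {0,2,4,5} 12  {0,3,4,5} 12  {1,2,4,5} 4  {2,3,4,5} 6
  if 0:i drops first: 10 orders
  if 1:e drops first: 30 orders
  if 3:u drops first: 20 orders
heap linearizations: 60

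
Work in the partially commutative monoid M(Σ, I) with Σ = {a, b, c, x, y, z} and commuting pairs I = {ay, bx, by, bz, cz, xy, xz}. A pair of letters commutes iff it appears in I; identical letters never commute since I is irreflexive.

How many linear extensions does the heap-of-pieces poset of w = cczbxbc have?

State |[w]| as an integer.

drop 0:c onto floor
drop 1:c onto {0:c}
drop 2:z onto floor
drop 3:b onto {1:c}
drop 4:x onto {1:c}
drop 5:b onto {3:b}
drop 6:c onto {4:x, 5:b}
ground layer = {0:c, 2:z}
drop-orders for the pieces not yet dropped (sum over which currently-grounded one goes next):
  1 to go: {2} 1  {6} 1
  2 to go: {2,6} 2  {4,6} 1  {5,6} 1
  3 to go: {2,4,6} 3  {2,5,6} 3  {3,5,6} 1  {4,5,6} 2
  4 to go: {2,3,5,6} 4  {2,4,5,6} 8  {3,4,5,6} 3
  5 to go: {1,3,4,5,6} 3  {2,3,4,5,6} 15
  if 0:c drops first: 18 orders
  if 2:z drops first: 3 orders
heap linearizations: 21

21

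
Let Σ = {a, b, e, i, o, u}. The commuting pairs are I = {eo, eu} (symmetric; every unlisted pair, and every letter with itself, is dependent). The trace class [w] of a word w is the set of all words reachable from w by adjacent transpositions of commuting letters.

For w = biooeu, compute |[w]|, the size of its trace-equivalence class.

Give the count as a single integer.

4

drop 0:b onto floor
drop 1:i onto {0:b}
drop 2:o onto {1:i}
drop 3:o onto {2:o}
drop 4:e onto {1:i}
drop 5:u onto {3:o}
ground layer = {0:b}
drop-orders for the pieces not yet dropped (sum over which currently-grounded one goes next):
  1 to go: {4} 1  {5} 1
  2 to go: {3,5} 1  {4,5} 2
  3 to go: {2,3,5} 1  {3,4,5} 3
  4 to go: {2,3,4,5} 4
  if 0:b drops first: 4 orders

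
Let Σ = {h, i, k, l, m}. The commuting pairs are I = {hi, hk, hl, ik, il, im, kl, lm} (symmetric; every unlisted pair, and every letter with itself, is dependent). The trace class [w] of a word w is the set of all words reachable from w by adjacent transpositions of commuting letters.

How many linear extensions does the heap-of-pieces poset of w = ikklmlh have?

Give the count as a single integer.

drop 0:i onto floor
drop 1:k onto floor
drop 2:k onto {1:k}
drop 3:l onto floor
drop 4:m onto {2:k}
drop 5:l onto {3:l}
drop 6:h onto {4:m}
ground layer = {0:i, 1:k, 3:l}
drop-orders for the pieces not yet dropped (sum over which currently-grounded one goes next):
  1 to go: {0} 1  {5} 1  {6} 1
  2 to go: {0,5} 2  {0,6} 2  {3,5} 1  {4,6} 1  {5,6} 2
  3 to go: {0,3,5} 3  {0,4,6} 3  {0,5,6} 6  {2,4,6} 1  {3,5,6} 3  {4,5,6} 3
  4 to go: {0,2,4,6} 4  {0,3,5,6} 12  {0,4,5,6} 12  {1,2,4,6} 1  {2,4,5,6} 4  {3,4,5,6} 6
  5 to go: {0,1,2,4,6} 5  {0,2,4,5,6} 20  {0,3,4,5,6} 30  {1,2,4,5,6} 5  {2,3,4,5,6} 10
  if 0:i drops first: 15 orders
  if 1:k drops first: 60 orders
  if 3:l drops first: 30 orders
heap linearizations: 105

105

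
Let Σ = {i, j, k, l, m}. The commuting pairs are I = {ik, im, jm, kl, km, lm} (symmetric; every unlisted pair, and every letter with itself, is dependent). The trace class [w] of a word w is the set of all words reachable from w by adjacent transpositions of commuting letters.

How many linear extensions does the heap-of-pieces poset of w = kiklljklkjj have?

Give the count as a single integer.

piece 0:k — minimal
piece 1:i — minimal
piece 2:k rests on {0:k}
piece 3:l rests on {1:i}
piece 4:l rests on {3:l}
piece 5:j rests on {2:k, 4:l}
piece 6:k rests on {5:j}
piece 7:l rests on {5:j}
piece 8:k rests on {6:k}
piece 9:j rests on {7:l, 8:k}
piece 10:j rests on {9:j}
minimal pieces: {0:k, 1:i}
ways to finish when only these pieces remain (= sum over removing one remaining piece with nothing left below it):
  1 left: {10}→1
  2 left: {9,10}→1
  3 left: {7,9,10}→1  {8,9,10}→1
  4 left: {6,8,9,10}→1  {7,8,9,10}→2
  5 left: {6,7,8,9,10}→3
  6 left: {5,6,7,8,9,10}→3
  7 left: {2,5,6,7,8,9,10}→3  {4,5,6,7,8,9,10}→3
  8 left: {0,2,5,6,7,8,9,10}→3  {2,4,5,6,7,8,9,10}→6  {3,4,5,6,7,8,9,10}→3
  9 left: {0,2,4,5,6,7,8,9,10}→9  {1,3,4,5,6,7,8,9,10}→3  {2,3,4,5,6,7,8,9,10}→9
  placing 0:k first → 12 extensions
  placing 1:i first → 18 extensions
total linear extensions = 30

30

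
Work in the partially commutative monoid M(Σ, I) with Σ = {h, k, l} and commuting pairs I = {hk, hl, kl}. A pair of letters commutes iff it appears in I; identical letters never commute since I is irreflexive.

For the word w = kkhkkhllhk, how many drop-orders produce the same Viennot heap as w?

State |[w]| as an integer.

2520

#0=k has no predecessor
#1=k depends on [0:k]
#2=h has no predecessor
#3=k depends on [1:k]
#4=k depends on [3:k]
#5=h depends on [2:h]
#6=l has no predecessor
#7=l depends on [6:l]
#8=h depends on [5:h]
#9=k depends on [4:k]
sources: [0:k, 2:h, 6:l]
N(rest) = Σ N(rest − s) over sources s of rest; N(one piece) = 1:
  size 1 → [7]=1  [8]=1  [9]=1
  size 2 → [4,9]=1  [5,8]=1  [6,7]=1  [7,8]=2  [7,9]=2  [8,9]=2
  size 3 → [2,5,8]=1  [3,4,9]=1  [4,7,9]=3  [4,8,9]=3  [5,7,8]=3  [5,8,9]=3  [6,7,8]=3  [6,7,9]=3  [7,8,9]=6
  size 4 → [1,3,4,9]=1  [2,5,7,8]=4  [2,5,8,9]=4  [3,4,7,9]=4  [3,4,8,9]=4  [4,5,8,9]=6  [4,6,7,9]=6  [4,7,8,9]=12  [5,6,7,8]=6  [5,7,8,9]=12  [6,7,8,9]=12
  size 5 → [0,1,3,4,9]=1  [1,3,4,7,9]=5  [1,3,4,8,9]=5  [2,4,5,8,9]=10  [2,5,6,7,8]=10  [2,5,7,8,9]=20  [3,4,5,8,9]=10  [3,4,6,7,9]=10  [3,4,7,8,9]=20  [4,5,7,8,9]=30  [4,6,7,8,9]=30  [5,6,7,8,9]=30
  size 6 → [0,1,3,4,7,9]=6  [0,1,3,4,8,9]=6  [1,3,4,5,8,9]=15  [1,3,4,6,7,9]=15  [1,3,4,7,8,9]=30  [2,3,4,5,8,9]=20  [2,4,5,7,8,9]=60  [2,5,6,7,8,9]=60  [3,4,5,7,8,9]=60  [3,4,6,7,8,9]=60  [4,5,6,7,8,9]=90
  size 7 → [0,1,3,4,5,8,9]=21  [0,1,3,4,6,7,9]=21  [0,1,3,4,7,8,9]=42  [1,2,3,4,5,8,9]=35  [1,3,4,5,7,8,9]=105  [1,3,4,6,7,8,9]=105  [2,3,4,5,7,8,9]=140  [2,4,5,6,7,8,9]=210  [3,4,5,6,7,8,9]=210
  size 8 → [0,1,2,3,4,5,8,9]=56  [0,1,3,4,5,7,8,9]=168  [0,1,3,4,6,7,8,9]=168  [1,2,3,4,5,7,8,9]=280  [1,3,4,5,6,7,8,9]=420  [2,3,4,5,6,7,8,9]=560
  first=0(k) contributes 1260
  first=2(h) contributes 756
  first=6(l) contributes 504
|[w]| = 2520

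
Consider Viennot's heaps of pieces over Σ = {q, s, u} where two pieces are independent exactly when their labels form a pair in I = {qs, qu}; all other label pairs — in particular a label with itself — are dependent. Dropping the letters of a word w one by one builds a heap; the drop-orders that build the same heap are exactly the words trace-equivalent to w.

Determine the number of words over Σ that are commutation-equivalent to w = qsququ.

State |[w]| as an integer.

piece 0:q — minimal
piece 1:s — minimal
piece 2:q rests on {0:q}
piece 3:u rests on {1:s}
piece 4:q rests on {2:q}
piece 5:u rests on {3:u}
minimal pieces: {0:q, 1:s}
ways to finish when only these pieces remain (= sum over removing one remaining piece with nothing left below it):
  1 left: {4}→1  {5}→1
  2 left: {2,4}→1  {3,5}→1  {4,5}→2
  3 left: {0,2,4}→1  {1,3,5}→1  {2,4,5}→3  {3,4,5}→3
  4 left: {0,2,4,5}→4  {1,3,4,5}→4  {2,3,4,5}→6
  placing 0:q first → 10 extensions
  placing 1:s first → 10 extensions
total linear extensions = 20

20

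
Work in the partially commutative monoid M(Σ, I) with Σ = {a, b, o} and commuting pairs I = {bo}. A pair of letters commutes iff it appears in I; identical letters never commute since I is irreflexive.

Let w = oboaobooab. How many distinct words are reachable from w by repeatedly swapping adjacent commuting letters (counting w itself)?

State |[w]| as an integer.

12

drop 0:o onto floor
drop 1:b onto floor
drop 2:o onto {0:o}
drop 3:a onto {1:b, 2:o}
drop 4:o onto {3:a}
drop 5:b onto {3:a}
drop 6:o onto {4:o}
drop 7:o onto {6:o}
drop 8:a onto {5:b, 7:o}
drop 9:b onto {8:a}
ground layer = {0:o, 1:b}
drop-orders for the pieces not yet dropped (sum over which currently-grounded one goes next):
  1 to go: {9} 1
  2 to go: {8,9} 1
  3 to go: {5,8,9} 1  {7,8,9} 1
  4 to go: {5,7,8,9} 2  {6,7,8,9} 1
  5 to go: {4,6,7,8,9} 1  {5,6,7,8,9} 3
  6 to go: {4,5,6,7,8,9} 4
  7 to go: {3,4,5,6,7,8,9} 4
  8 to go: {1,3,4,5,6,7,8,9} 4  {2,3,4,5,6,7,8,9} 4
  if 0:o drops first: 8 orders
  if 1:b drops first: 4 orders
heap linearizations: 12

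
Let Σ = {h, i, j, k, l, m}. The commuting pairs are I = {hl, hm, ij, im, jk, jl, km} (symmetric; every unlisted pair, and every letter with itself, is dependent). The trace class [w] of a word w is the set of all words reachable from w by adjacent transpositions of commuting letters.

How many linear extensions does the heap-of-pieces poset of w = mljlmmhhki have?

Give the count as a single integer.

piece 0:m — minimal
piece 1:l rests on {0:m}
piece 2:j rests on {0:m}
piece 3:l rests on {1:l}
piece 4:m rests on {2:j, 3:l}
piece 5:m rests on {4:m}
piece 6:h rests on {2:j}
piece 7:h rests on {6:h}
piece 8:k rests on {3:l, 7:h}
piece 9:i rests on {8:k}
minimal pieces: {0:m}
ways to finish when only these pieces remain (= sum over removing one remaining piece with nothing left below it):
  1 left: {5}→1  {9}→1
  2 left: {4,5}→1  {5,9}→2  {8,9}→1
  3 left: {4,5,9}→3  {5,8,9}→3  {7,8,9}→1
  4 left: {4,5,8,9}→6  {5,7,8,9}→4  {6,7,8,9}→1
  5 left: {3,4,5,8,9}→6  {4,5,7,8,9}→10  {5,6,7,8,9}→5
  6 left: {1,3,4,5,8,9}→6  {3,4,5,7,8,9}→16  {4,5,6,7,8,9}→15
  7 left: {1,3,4,5,7,8,9}→22  {2,4,5,6,7,8,9}→15  {3,4,5,6,7,8,9}→31
  8 left: {1,3,4,5,6,7,8,9}→53  {2,3,4,5,6,7,8,9}→46
  placing 0:m first → 99 extensions

99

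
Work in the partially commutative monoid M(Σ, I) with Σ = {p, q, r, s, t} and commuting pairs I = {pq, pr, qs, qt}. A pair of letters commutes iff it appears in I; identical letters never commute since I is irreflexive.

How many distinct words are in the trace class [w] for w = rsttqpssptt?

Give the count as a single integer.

10

0(r) covers ∅
1(s) covers 0:r
2(t) covers 1:s
3(t) covers 2:t
4(q) covers 0:r
5(p) covers 3:t
6(s) covers 5:p
7(s) covers 6:s
8(p) covers 7:s
9(t) covers 8:p
10(t) covers 9:t
floor of heap: 0:r
completions by unplaced set U, small U first (add the entries for U minus each lowest piece of U):
  |U|=1: {4}:1  {10}:1
  |U|=2: {4,10}:2  {9,10}:1
  |U|=3: {4,9,10}:3  {8,9,10}:1
  |U|=4: {4,8,9,10}:4  {7,8,9,10}:1
  |U|=5: {4,7,8,9,10}:5  {6,7,8,9,10}:1
  |U|=6: {4,6,7,8,9,10}:6  {5,6,7,8,9,10}:1
  |U|=7: {3,5,6,7,8,9,10}:1  {4,5,6,7,8,9,10}:7
  |U|=8: {2,3,5,6,7,8,9,10}:1  {3,4,5,6,7,8,9,10}:8
  |U|=9: {1,2,3,5,6,7,8,9,10}:1  {2,3,4,5,6,7,8,9,10}:9
  start at 0(r): 10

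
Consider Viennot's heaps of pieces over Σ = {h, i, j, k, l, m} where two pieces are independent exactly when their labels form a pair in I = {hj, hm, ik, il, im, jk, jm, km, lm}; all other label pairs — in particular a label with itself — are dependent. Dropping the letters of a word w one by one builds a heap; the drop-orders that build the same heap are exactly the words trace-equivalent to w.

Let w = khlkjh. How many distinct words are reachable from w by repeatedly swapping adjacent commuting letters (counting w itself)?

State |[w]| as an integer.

3

piece 0:k — minimal
piece 1:h rests on {0:k}
piece 2:l rests on {1:h}
piece 3:k rests on {2:l}
piece 4:j rests on {2:l}
piece 5:h rests on {3:k}
minimal pieces: {0:k}
ways to finish when only these pieces remain (= sum over removing one remaining piece with nothing left below it):
  1 left: {4}→1  {5}→1
  2 left: {3,5}→1  {4,5}→2
  3 left: {3,4,5}→3
  4 left: {2,3,4,5}→3
  placing 0:k first → 3 extensions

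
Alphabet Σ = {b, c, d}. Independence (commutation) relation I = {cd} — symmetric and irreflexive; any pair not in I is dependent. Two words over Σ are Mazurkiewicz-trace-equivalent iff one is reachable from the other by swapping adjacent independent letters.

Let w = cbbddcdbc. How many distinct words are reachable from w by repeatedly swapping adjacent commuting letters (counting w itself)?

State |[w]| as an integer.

#0=c has no predecessor
#1=b depends on [0:c]
#2=b depends on [1:b]
#3=d depends on [2:b]
#4=d depends on [3:d]
#5=c depends on [2:b]
#6=d depends on [4:d]
#7=b depends on [5:c, 6:d]
#8=c depends on [7:b]
sources: [0:c]
N(rest) = Σ N(rest − s) over sources s of rest; N(one piece) = 1:
  size 1 → [8]=1
  size 2 → [7,8]=1
  size 3 → [5,7,8]=1  [6,7,8]=1
  size 4 → [4,6,7,8]=1  [5,6,7,8]=2
  size 5 → [3,4,6,7,8]=1  [4,5,6,7,8]=3
  size 6 → [3,4,5,6,7,8]=4
  size 7 → [2,3,4,5,6,7,8]=4
  first=0(c) contributes 4

4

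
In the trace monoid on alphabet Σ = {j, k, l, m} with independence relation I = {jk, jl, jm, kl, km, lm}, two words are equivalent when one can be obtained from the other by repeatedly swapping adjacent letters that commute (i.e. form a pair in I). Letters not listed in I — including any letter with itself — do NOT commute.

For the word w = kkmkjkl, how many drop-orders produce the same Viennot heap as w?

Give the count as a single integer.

210

#0=k has no predecessor
#1=k depends on [0:k]
#2=m has no predecessor
#3=k depends on [1:k]
#4=j has no predecessor
#5=k depends on [3:k]
#6=l has no predecessor
sources: [0:k, 2:m, 4:j, 6:l]
N(rest) = Σ N(rest − s) over sources s of rest; N(one piece) = 1:
  size 1 → [2]=1  [4]=1  [5]=1  [6]=1
  size 2 → [2,4]=2  [2,5]=2  [2,6]=2  [3,5]=1  [4,5]=2  [4,6]=2  [5,6]=2
  size 3 → [1,3,5]=1  [2,3,5]=3  [2,4,5]=6  [2,4,6]=6  [2,5,6]=6  [3,4,5]=3  [3,5,6]=3  [4,5,6]=6
  size 4 → [0,1,3,5]=1  [1,2,3,5]=4  [1,3,4,5]=4  [1,3,5,6]=4  [2,3,4,5]=12  [2,3,5,6]=12  [2,4,5,6]=24  [3,4,5,6]=12
  size 5 → [0,1,2,3,5]=5  [0,1,3,4,5]=5  [0,1,3,5,6]=5  [1,2,3,4,5]=20  [1,2,3,5,6]=20  [1,3,4,5,6]=20  [2,3,4,5,6]=60
  first=0(k) contributes 120
  first=2(m) contributes 30
  first=4(j) contributes 30
  first=6(l) contributes 30
|[w]| = 210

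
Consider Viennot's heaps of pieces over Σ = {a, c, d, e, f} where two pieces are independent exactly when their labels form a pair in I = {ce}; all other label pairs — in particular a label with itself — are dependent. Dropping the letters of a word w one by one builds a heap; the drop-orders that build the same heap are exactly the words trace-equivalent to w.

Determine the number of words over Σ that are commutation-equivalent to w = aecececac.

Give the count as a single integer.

20

piece 0:a — minimal
piece 1:e rests on {0:a}
piece 2:c rests on {0:a}
piece 3:e rests on {1:e}
piece 4:c rests on {2:c}
piece 5:e rests on {3:e}
piece 6:c rests on {4:c}
piece 7:a rests on {5:e, 6:c}
piece 8:c rests on {7:a}
minimal pieces: {0:a}
ways to finish when only these pieces remain (= sum over removing one remaining piece with nothing left below it):
  1 left: {8}→1
  2 left: {7,8}→1
  3 left: {5,7,8}→1  {6,7,8}→1
  4 left: {3,5,7,8}→1  {4,6,7,8}→1  {5,6,7,8}→2
  5 left: {1,3,5,7,8}→1  {2,4,6,7,8}→1  {3,5,6,7,8}→3  {4,5,6,7,8}→3
  6 left: {1,3,5,6,7,8}→4  {2,4,5,6,7,8}→4  {3,4,5,6,7,8}→6
  7 left: {1,3,4,5,6,7,8}→10  {2,3,4,5,6,7,8}→10
  placing 0:a first → 20 extensions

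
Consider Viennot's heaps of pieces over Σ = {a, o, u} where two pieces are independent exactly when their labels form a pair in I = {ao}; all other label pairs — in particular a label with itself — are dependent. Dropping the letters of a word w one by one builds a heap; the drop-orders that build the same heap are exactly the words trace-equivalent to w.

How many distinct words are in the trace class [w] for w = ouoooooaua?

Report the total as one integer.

6

drop 0:o onto floor
drop 1:u onto {0:o}
drop 2:o onto {1:u}
drop 3:o onto {2:o}
drop 4:o onto {3:o}
drop 5:o onto {4:o}
drop 6:o onto {5:o}
drop 7:a onto {1:u}
drop 8:u onto {6:o, 7:a}
drop 9:a onto {8:u}
ground layer = {0:o}
drop-orders for the pieces not yet dropped (sum over which currently-grounded one goes next):
  1 to go: {9} 1
  2 to go: {8,9} 1
  3 to go: {6,8,9} 1  {7,8,9} 1
  4 to go: {5,6,8,9} 1  {6,7,8,9} 2
  5 to go: {4,5,6,8,9} 1  {5,6,7,8,9} 3
  6 to go: {3,4,5,6,8,9} 1  {4,5,6,7,8,9} 4
  7 to go: {2,3,4,5,6,8,9} 1  {3,4,5,6,7,8,9} 5
  8 to go: {2,3,4,5,6,7,8,9} 6
  if 0:o drops first: 6 orders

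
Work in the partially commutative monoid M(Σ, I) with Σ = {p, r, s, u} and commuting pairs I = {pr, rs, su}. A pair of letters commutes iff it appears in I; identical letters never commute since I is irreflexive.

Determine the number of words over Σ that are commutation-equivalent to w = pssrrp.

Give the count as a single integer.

piece 0:p — minimal
piece 1:s rests on {0:p}
piece 2:s rests on {1:s}
piece 3:r — minimal
piece 4:r rests on {3:r}
piece 5:p rests on {2:s}
minimal pieces: {0:p, 3:r}
ways to finish when only these pieces remain (= sum over removing one remaining piece with nothing left below it):
  1 left: {4}→1  {5}→1
  2 left: {2,5}→1  {3,4}→1  {4,5}→2
  3 left: {1,2,5}→1  {2,4,5}→3  {3,4,5}→3
  4 left: {0,1,2,5}→1  {1,2,4,5}→4  {2,3,4,5}→6
  placing 0:p first → 10 extensions
  placing 3:r first → 5 extensions
total linear extensions = 15

15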